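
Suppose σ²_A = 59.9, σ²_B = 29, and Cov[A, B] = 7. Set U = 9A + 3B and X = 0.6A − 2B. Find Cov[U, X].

By bilinearity, Cov[U, X] = ac·σ²_A + bd·σ²_B + (ad+bc)·Cov[A, B], with a=9, b=3, c=0.6, d=-2.
ac·σ²_A = 9·0.6·59.9 = 323.46
bd·σ²_B = 3·(-2)·29 = -174
(ad+bc)·Cov[A, B] = (-16.2)·7 = -113.4
Cov[U, X] = 323.46 + (-174) + (-113.4) = 36.06.

Cov[U, X] = 36.06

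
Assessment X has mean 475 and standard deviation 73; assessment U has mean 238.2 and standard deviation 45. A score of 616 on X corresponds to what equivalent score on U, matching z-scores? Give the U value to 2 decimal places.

U = 325.12

z = (616 − 475)/73 ≈ 1.9315.
U = 238.2 + z·45 = 238.2 + (616 − 475)·45/73 ≈ 325.12.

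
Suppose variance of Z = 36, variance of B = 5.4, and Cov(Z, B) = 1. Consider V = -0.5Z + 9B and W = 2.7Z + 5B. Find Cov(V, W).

By bilinearity, Cov(V, W) = ac·variance of Z + bd·variance of B + (ad+bc)·Cov(Z, B), with a=-0.5, b=9, c=2.7, d=5.
ac·variance of Z = (-0.5)·2.7·36 = -48.6
bd·variance of B = 9·5·5.4 = 243
(ad+bc)·Cov(Z, B) = (21.8)·1 = 21.8
Cov(V, W) = -48.6 + 243 + 21.8 = 216.2.

Cov(V, W) = 216.2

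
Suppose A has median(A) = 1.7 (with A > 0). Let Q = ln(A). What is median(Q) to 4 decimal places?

median(Q) = 0.5306

ln(A) is monotone on this domain, so median(Q) = ln(1.7) ≈ 0.5306.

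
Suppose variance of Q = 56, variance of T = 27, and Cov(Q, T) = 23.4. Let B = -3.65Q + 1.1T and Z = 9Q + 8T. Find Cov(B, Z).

By bilinearity, Cov(B, Z) = ac·variance of Q + bd·variance of T + (ad+bc)·Cov(Q, T), with a=-3.65, b=1.1, c=9, d=8.
ac·variance of Q = (-3.65)·9·56 = -1839.6
bd·variance of T = 1.1·8·27 = 237.6
(ad+bc)·Cov(Q, T) = (-19.3)·23.4 = -451.62
Cov(B, Z) = -1839.6 + 237.6 + (-451.62) = -2053.62.

Cov(B, Z) = -2053.62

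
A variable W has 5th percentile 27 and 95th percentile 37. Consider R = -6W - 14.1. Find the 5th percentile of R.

5th percentile of R = -236.1

Since a = -6 < 0 the transformation is decreasing, reversing order: the 5th percentile of R corresponds to the 95th percentile of W.
So P_{5}(R) = a·P_{95}(W) + b = (-6)·37 + (-14.1) = -236.1.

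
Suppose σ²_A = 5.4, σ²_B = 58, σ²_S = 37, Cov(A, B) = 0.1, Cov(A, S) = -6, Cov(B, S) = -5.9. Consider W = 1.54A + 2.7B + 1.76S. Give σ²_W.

σ²_W = 462.47104

σ²_W = a²·σ²_A + b²·σ²_B + c²·σ²_S + 2ab·Cov(A, B) + 2ac·Cov(A, S) + 2bc·Cov(B, S), with a = 1.54, b = 2.7, c = 1.76.
= 12.80664 + 422.82 + 114.6112 + 0.8316 + (-32.5248) + (-56.0736)
= 462.47104.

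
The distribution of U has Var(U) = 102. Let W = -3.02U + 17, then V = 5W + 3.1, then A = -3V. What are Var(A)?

Var(W) = (-3.02)²·102 = 930.2808.
Var(V) = 5²·930.2808 = 23257.02.
Var(A) = (-3)²·23257.02 = 209313.18.

Var(A) = 209313.18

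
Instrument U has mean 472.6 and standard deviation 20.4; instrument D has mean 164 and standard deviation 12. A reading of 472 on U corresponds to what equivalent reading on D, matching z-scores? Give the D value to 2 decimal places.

z = (472 − 472.6)/20.4 ≈ -0.0294.
D = 164 + z·12 = 164 + (472 − 472.6)·12/20.4 ≈ 163.65.

D = 163.65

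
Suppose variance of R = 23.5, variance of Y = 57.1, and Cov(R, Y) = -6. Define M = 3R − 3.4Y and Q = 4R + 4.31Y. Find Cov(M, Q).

By bilinearity, Cov(M, Q) = ac·variance of R + bd·variance of Y + (ad+bc)·Cov(R, Y), with a=3, b=-3.4, c=4, d=4.31.
ac·variance of R = 3·4·23.5 = 282
bd·variance of Y = (-3.4)·4.31·57.1 = -836.7434
(ad+bc)·Cov(R, Y) = (-0.67)·(-6) = 4.02
Cov(M, Q) = 282 + (-836.7434) + 4.02 = -550.7234.

Cov(M, Q) = -550.7234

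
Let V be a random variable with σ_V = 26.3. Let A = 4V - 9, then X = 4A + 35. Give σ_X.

σ_A = |4|·26.3 = 105.2.
σ_X = |4|·105.2 = 420.8.

σ_X = 420.8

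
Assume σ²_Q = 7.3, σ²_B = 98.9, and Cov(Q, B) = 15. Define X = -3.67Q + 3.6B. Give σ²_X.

σ²_X = 983.70697

σ²_X = a²·σ²_Q + b²·σ²_B + 2ab·Cov(Q, B) with a = -3.67, b = 3.6.
= (-3.67)²·7.3 + 3.6²·98.9 + 2·(-3.67)·3.6·15
= 98.32297 + 1281.744 + (-396.36) = 983.70697.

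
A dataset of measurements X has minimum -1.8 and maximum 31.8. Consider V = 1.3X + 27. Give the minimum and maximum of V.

a = 1.3 > 0, so min(V) = a·min(X)+b = 1.3·(-1.8) + 27 = 24.66 and max(V) = 1.3·31.8 + 27 = 68.34.

min(V) = 24.66, max(V) = 68.34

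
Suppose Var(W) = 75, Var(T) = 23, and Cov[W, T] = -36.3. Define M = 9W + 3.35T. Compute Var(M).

Var(M) = 4144.2275

Var(M) = a²·Var(W) + b²·Var(T) + 2ab·Cov[W, T] with a = 9, b = 3.35.
= 9²·75 + 3.35²·23 + 2·9·3.35·(-36.3)
= 6075 + 258.1175 + (-2188.89) = 4144.2275.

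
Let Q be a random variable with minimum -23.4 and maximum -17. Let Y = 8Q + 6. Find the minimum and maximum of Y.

min(Y) = -181.2, max(Y) = -130

a = 8 > 0, so min(Y) = a·min(Q)+b = 8·(-23.4) + 6 = -181.2 and max(Y) = 8·(-17) + 6 = -130.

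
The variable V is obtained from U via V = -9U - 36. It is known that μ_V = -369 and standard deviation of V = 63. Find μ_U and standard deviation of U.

From V = -9U - 36: μ_V = a·μ_U + b, so μ_U = (μ_V − b)/a = (-369 − (-36))/(-9) = 37.
standard deviation of V = |a|·standard deviation of U, so standard deviation of U = 63/|-9| = 7.

μ_U = 37, standard deviation of U = 7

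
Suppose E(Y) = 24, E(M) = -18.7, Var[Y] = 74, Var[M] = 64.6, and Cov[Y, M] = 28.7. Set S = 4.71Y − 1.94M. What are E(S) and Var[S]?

E(S) = 149.318, Var[S] = 1360.2652

E(S) = 4.71·E(Y) + (-1.94)·E(M) = 4.71·24 + (-1.94)·(-18.7) = 149.318.
Var[S] = a²·Var[Y] + b²·Var[M] + 2ab·Cov[Y, M] with a = 4.71, b = -1.94.
= 4.71²·74 + (-1.94)²·64.6 + 2·4.71·(-1.94)·28.7
= 1641.6234 + 243.12856 + (-524.48676) = 1360.2652.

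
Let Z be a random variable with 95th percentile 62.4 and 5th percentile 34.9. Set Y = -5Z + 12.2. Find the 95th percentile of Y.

95th percentile of Y = -162.3

Since a = -5 < 0 the transformation is decreasing, reversing order: the 95th percentile of Y corresponds to the 5th percentile of Z.
So P_{95}(Y) = a·P_{5}(Z) + b = (-5)·34.9 + 12.2 = -162.3.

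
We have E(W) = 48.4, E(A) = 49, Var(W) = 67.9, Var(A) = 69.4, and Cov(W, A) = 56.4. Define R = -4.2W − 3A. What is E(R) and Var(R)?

E(R) = -350.28, Var(R) = 3243.636

E(R) = (-4.2)·E(W) + (-3)·E(A) = (-4.2)·48.4 + (-3)·49 = -350.28.
Var(R) = a²·Var(W) + b²·Var(A) + 2ab·Cov(W, A) with a = -4.2, b = -3.
= (-4.2)²·67.9 + (-3)²·69.4 + 2·(-4.2)·(-3)·56.4
= 1197.756 + 624.6 + 1421.28 = 3243.636.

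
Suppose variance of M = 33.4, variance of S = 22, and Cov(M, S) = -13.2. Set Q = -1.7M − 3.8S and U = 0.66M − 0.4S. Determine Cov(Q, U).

By bilinearity, Cov(Q, U) = ac·variance of M + bd·variance of S + (ad+bc)·Cov(M, S), with a=-1.7, b=-3.8, c=0.66, d=-0.4.
ac·variance of M = (-1.7)·0.66·33.4 = -37.4748
bd·variance of S = (-3.8)·(-0.4)·22 = 33.44
(ad+bc)·Cov(M, S) = (-1.828)·(-13.2) = 24.1296
Cov(Q, U) = -37.4748 + 33.44 + 24.1296 = 20.0948.

Cov(Q, U) = 20.0948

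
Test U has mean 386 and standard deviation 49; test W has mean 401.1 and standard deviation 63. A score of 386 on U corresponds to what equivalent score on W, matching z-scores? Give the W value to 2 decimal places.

z = (386 − 386)/49 = 0.
W = 401.1 + z·63 = 401.1 + (386 − 386)·63/49 = 401.10.

W = 401.10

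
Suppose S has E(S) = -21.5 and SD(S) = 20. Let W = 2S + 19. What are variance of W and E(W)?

W = 2S + 19 is linear with a = 2, b = 19.
variance of S = 20² = 400.
variance of W = a²·variance of S = 2²·400 = 1600 (the additive constant 19 does not affect variance).
E(W) = a·E(S) + b = 2·(-21.5) + 19 = -24.

variance of W = 1600, E(W) = -24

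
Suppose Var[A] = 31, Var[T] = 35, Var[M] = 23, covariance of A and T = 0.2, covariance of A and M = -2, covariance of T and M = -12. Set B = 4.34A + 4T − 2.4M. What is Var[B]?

Var[B] = a²·Var[A] + b²·Var[T] + c²·Var[M] + 2ab·covariance of A and T + 2ac·covariance of A and M + 2bc·covariance of T and M, with a = 4.34, b = 4, c = -2.4.
= 583.9036 + 560 + 132.48 + 6.944 + 41.664 + 230.4
= 1555.3916.

Var[B] = 1555.3916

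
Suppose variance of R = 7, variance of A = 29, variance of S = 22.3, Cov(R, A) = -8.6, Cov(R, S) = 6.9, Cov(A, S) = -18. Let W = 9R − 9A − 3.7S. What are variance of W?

variance of W = a²·variance of R + b²·variance of A + c²·variance of S + 2ab·Cov(R, A) + 2ac·Cov(R, S) + 2bc·Cov(A, S), with a = 9, b = -9, c = -3.7.
= 567 + 2349 + 305.287 + 1393.2 + (-459.54) + (-1198.8)
= 2956.147.

variance of W = 2956.147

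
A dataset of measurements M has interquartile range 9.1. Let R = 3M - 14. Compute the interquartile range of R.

Under R = aM + b, IQR(R) = |a|·IQR(M) = |3|·9.1 = 27.3 (shifts cancel; spread scales by |a|).

IQR(R) = 27.3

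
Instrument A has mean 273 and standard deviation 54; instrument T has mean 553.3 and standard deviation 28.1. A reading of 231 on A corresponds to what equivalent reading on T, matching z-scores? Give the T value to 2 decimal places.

z = (231 − 273)/54 ≈ -0.7778.
T = 553.3 + z·28.1 = 553.3 + (231 − 273)·28.1/54 ≈ 531.44.

T = 531.44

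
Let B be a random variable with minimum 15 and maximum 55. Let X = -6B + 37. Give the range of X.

Range(X) = 240

Range of B = 55 − 15 = 40.
Range(X) = |a|·Range(B) = |-6|·40 = 240.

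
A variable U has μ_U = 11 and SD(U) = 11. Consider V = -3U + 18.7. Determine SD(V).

SD(V) = 33

V = -3U + 18.7 is linear with a = -3, b = 18.7.
SD(V) = |a|·SD(U) = |-3|·11 = 33.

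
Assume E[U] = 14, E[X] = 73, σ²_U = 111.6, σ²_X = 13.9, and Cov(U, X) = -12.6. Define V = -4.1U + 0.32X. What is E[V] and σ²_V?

E[V] = -34.04, σ²_V = 1910.48176

E[V] = (-4.1)·E[U] + 0.32·E[X] = (-4.1)·14 + 0.32·73 = -34.04.
σ²_V = a²·σ²_U + b²·σ²_X + 2ab·Cov(U, X) with a = -4.1, b = 0.32.
= (-4.1)²·111.6 + 0.32²·13.9 + 2·(-4.1)·0.32·(-12.6)
= 1875.996 + 1.42336 + 33.0624 = 1910.48176.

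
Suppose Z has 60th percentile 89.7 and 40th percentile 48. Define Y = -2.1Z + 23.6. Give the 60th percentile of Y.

Since a = -2.1 < 0 the transformation is decreasing, reversing order: the 60th percentile of Y corresponds to the 40th percentile of Z.
So P_{60}(Y) = a·P_{40}(Z) + b = (-2.1)·48 + 23.6 = -77.2.

60th percentile of Y = -77.2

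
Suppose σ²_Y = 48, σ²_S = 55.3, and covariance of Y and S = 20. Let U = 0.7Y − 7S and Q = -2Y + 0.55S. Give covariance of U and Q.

covariance of U and Q = 7.595

By bilinearity, covariance of U and Q = ac·σ²_Y + bd·σ²_S + (ad+bc)·covariance of Y and S, with a=0.7, b=-7, c=-2, d=0.55.
ac·σ²_Y = 0.7·(-2)·48 = -67.2
bd·σ²_S = (-7)·0.55·55.3 = -212.905
(ad+bc)·covariance of Y and S = (14.385)·20 = 287.7
covariance of U and Q = -67.2 + (-212.905) + 287.7 = 7.595.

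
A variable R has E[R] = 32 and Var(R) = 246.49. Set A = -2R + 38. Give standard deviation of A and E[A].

standard deviation of A = 31.4, E[A] = -26

A = -2R + 38 is linear with a = -2, b = 38.
standard deviation of R = √246.49 = 15.7.
standard deviation of A = |a|·standard deviation of R = |-2|·15.7 = 31.4.
E[A] = a·E[R] + b = (-2)·32 + 38 = -26.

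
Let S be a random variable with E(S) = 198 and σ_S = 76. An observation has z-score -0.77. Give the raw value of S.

S = 139.48

S = E(S) + z·σ_S = 198 + (-0.77)·76 = 139.48.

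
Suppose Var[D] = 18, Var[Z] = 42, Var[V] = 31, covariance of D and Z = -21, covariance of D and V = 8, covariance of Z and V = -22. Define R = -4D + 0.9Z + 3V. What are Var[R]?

Var[R] = 441.42

Var[R] = a²·Var[D] + b²·Var[Z] + c²·Var[V] + 2ab·covariance of D and Z + 2ac·covariance of D and V + 2bc·covariance of Z and V, with a = -4, b = 0.9, c = 3.
= 288 + 34.02 + 279 + 151.2 + (-192) + (-118.8)
= 441.42.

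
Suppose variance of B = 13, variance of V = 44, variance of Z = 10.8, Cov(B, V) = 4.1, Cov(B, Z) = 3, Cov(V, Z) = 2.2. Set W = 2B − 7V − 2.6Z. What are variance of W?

variance of W = a²·variance of B + b²·variance of V + c²·variance of Z + 2ab·Cov(B, V) + 2ac·Cov(B, Z) + 2bc·Cov(V, Z), with a = 2, b = -7, c = -2.6.
= 52 + 2156 + 73.008 + (-114.8) + (-31.2) + 80.08
= 2215.088.

variance of W = 2215.088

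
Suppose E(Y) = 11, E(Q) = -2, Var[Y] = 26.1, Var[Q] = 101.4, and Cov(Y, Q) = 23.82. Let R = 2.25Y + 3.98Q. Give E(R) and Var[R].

E(R) = 16.79, Var[R] = 2164.96401

E(R) = 2.25·E(Y) + 3.98·E(Q) = 2.25·11 + 3.98·(-2) = 16.79.
Var[R] = a²·Var[Y] + b²·Var[Q] + 2ab·Cov(Y, Q) with a = 2.25, b = 3.98.
= 2.25²·26.1 + 3.98²·101.4 + 2·2.25·3.98·23.82
= 132.13125 + 1606.21656 + 426.6162 = 2164.96401.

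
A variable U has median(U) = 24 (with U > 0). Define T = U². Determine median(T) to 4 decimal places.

U² is monotone on this domain, so median(T) = square(24) = 576.

median(T) = 576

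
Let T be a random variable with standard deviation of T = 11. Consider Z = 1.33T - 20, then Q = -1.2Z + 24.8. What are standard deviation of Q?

standard deviation of Z = |1.33|·11 = 14.63.
standard deviation of Q = |-1.2|·14.63 = 17.556.

standard deviation of Q = 17.556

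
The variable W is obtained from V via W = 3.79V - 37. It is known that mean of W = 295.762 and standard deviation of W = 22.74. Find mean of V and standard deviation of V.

mean of V = 87.8, standard deviation of V = 6

From W = 3.79V - 37: mean of W = a·mean of V + b, so mean of V = (mean of W − b)/a = (295.762 − (-37))/3.79 = 87.8.
standard deviation of W = |a|·standard deviation of V, so standard deviation of V = 22.74/|3.79| = 6.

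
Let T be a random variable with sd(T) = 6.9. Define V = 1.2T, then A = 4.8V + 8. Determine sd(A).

sd(A) = 39.744

sd(V) = |1.2|·6.9 = 8.28.
sd(A) = |4.8|·8.28 = 39.744.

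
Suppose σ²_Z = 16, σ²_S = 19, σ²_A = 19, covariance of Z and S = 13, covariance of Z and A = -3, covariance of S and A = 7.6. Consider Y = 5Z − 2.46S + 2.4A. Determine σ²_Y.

σ²_Y = 142.8796

σ²_Y = a²·σ²_Z + b²·σ²_S + c²·σ²_A + 2ab·covariance of Z and S + 2ac·covariance of Z and A + 2bc·covariance of S and A, with a = 5, b = -2.46, c = 2.4.
= 400 + 114.9804 + 109.44 + (-319.8) + (-72) + (-89.7408)
= 142.8796.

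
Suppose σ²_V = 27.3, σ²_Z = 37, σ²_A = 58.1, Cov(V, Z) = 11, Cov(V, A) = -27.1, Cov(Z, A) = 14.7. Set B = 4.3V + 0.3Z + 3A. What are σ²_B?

σ²_B = 386.667

σ²_B = a²·σ²_V + b²·σ²_Z + c²·σ²_A + 2ab·Cov(V, Z) + 2ac·Cov(V, A) + 2bc·Cov(Z, A), with a = 4.3, b = 0.3, c = 3.
= 504.777 + 3.33 + 522.9 + 28.38 + (-699.18) + 26.46
= 386.667.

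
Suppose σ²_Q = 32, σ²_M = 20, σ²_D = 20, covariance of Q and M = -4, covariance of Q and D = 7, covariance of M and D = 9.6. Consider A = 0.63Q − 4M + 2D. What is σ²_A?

σ²_A = 296.9008

σ²_A = a²·σ²_Q + b²·σ²_M + c²·σ²_D + 2ab·covariance of Q and M + 2ac·covariance of Q and D + 2bc·covariance of M and D, with a = 0.63, b = -4, c = 2.
= 12.7008 + 320 + 80 + 20.16 + 17.64 + (-153.6)
= 296.9008.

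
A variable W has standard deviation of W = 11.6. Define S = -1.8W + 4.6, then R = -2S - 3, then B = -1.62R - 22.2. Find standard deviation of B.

standard deviation of S = |-1.8|·11.6 = 20.88.
standard deviation of R = |-2|·20.88 = 41.76.
standard deviation of B = |-1.62|·41.76 = 67.6512.

standard deviation of B = 67.6512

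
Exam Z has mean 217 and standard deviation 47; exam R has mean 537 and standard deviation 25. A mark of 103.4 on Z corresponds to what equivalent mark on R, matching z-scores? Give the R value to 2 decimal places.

z = (103.4 − 217)/47 ≈ -2.417.
R = 537 + z·25 = 537 + (103.4 − 217)·25/47 ≈ 476.57.

R = 476.57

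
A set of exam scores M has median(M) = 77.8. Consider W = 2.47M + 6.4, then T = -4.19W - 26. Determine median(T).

median(T) = -857.99154

median(W) = 2.47·77.8 + 6.4 = 198.566.
median(T) = (-4.19)·198.566 + (-26) = -857.99154.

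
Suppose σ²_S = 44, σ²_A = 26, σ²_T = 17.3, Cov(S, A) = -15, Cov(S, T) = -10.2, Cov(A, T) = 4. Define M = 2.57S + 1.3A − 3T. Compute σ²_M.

σ²_M = 516.1096

σ²_M = a²·σ²_S + b²·σ²_A + c²·σ²_T + 2ab·Cov(S, A) + 2ac·Cov(S, T) + 2bc·Cov(A, T), with a = 2.57, b = 1.3, c = -3.
= 290.6156 + 43.94 + 155.7 + (-100.23) + 157.284 + (-31.2)
= 516.1096.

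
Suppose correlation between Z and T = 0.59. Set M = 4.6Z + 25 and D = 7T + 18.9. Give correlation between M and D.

correlation between M and D = 0.59

Linear rescalings preserve correlation up to sign; here the slopes 4.6 and 7 have the same sign, so correlation between M and D = correlation between Z and T = 0.59.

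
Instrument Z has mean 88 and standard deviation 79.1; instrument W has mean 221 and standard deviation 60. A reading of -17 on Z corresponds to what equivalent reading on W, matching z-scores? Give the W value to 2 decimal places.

z = (-17 − 88)/79.1 ≈ -1.3274.
W = 221 + z·60 = 221 + (-17 − 88)·60/79.1 ≈ 141.35.

W = 141.35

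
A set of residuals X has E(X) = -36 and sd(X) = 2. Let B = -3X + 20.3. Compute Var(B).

B = -3X + 20.3 is linear with a = -3, b = 20.3.
Var(X) = 2² = 4.
Var(B) = a²·Var(X) = (-3)²·4 = 36 (the additive constant 20.3 does not affect variance).

Var(B) = 36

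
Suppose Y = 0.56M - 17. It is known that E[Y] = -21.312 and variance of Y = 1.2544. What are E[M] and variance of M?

From Y = 0.56M - 17: E[Y] = a·E[M] + b, so E[M] = (E[Y] − b)/a = (-21.312 − (-17))/0.56 = -7.7.
variance of Y = a²·variance of M, so variance of M = 1.2544/0.56² = 4.

E[M] = -7.7, variance of M = 4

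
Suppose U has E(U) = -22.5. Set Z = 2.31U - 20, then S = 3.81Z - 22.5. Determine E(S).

E(Z) = 2.31·(-22.5) + (-20) = -71.975.
E(S) = 3.81·(-71.975) + (-22.5) = -296.72475.

E(S) = -296.72475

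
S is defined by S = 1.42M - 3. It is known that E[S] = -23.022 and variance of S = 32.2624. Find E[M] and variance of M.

From S = 1.42M - 3: E[S] = a·E[M] + b, so E[M] = (E[S] − b)/a = (-23.022 − (-3))/1.42 = -14.1.
variance of S = a²·variance of M, so variance of M = 32.2624/1.42² = 16.

E[M] = -14.1, variance of M = 16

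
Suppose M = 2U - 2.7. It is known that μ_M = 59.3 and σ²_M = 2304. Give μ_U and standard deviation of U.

μ_U = 31, standard deviation of U = 24

From M = 2U - 2.7: μ_M = a·μ_U + b, so μ_U = (μ_M − b)/a = (59.3 − (-2.7))/2 = 31.
standard deviation of M = √2304 = 48.
standard deviation of M = |a|·standard deviation of U, so standard deviation of U = 48/|2| = 24.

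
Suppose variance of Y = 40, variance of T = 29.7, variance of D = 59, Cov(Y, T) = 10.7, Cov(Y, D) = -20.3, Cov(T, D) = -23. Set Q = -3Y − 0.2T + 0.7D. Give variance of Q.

variance of Q = 494.638

variance of Q = a²·variance of Y + b²·variance of T + c²·variance of D + 2ab·Cov(Y, T) + 2ac·Cov(Y, D) + 2bc·Cov(T, D), with a = -3, b = -0.2, c = 0.7.
= 360 + 1.188 + 28.91 + 12.84 + 85.26 + 6.44
= 494.638.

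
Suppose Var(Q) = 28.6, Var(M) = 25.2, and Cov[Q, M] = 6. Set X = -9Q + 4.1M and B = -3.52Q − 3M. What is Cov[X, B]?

By bilinearity, Cov[X, B] = ac·Var(Q) + bd·Var(M) + (ad+bc)·Cov[Q, M], with a=-9, b=4.1, c=-3.52, d=-3.
ac·Var(Q) = (-9)·(-3.52)·28.6 = 906.048
bd·Var(M) = 4.1·(-3)·25.2 = -309.96
(ad+bc)·Cov[Q, M] = (12.568)·6 = 75.408
Cov[X, B] = 906.048 + (-309.96) + 75.408 = 671.496.

Cov[X, B] = 671.496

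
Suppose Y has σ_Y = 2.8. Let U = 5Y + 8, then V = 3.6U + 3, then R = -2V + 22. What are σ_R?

σ_U = |5|·2.8 = 14.
σ_V = |3.6|·14 = 50.4.
σ_R = |-2|·50.4 = 100.8.

σ_R = 100.8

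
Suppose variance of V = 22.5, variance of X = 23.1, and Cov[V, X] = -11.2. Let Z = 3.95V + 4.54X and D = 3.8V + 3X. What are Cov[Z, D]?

Cov[Z, D] = 326.4046

By bilinearity, Cov[Z, D] = ac·variance of V + bd·variance of X + (ad+bc)·Cov[V, X], with a=3.95, b=4.54, c=3.8, d=3.
ac·variance of V = 3.95·3.8·22.5 = 337.725
bd·variance of X = 4.54·3·23.1 = 314.622
(ad+bc)·Cov[V, X] = (29.102)·(-11.2) = -325.9424
Cov[Z, D] = 337.725 + 314.622 + (-325.9424) = 326.4046.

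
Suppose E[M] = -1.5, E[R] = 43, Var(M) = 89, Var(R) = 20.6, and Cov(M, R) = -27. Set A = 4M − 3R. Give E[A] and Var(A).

E[A] = -135, Var(A) = 2257.4

E[A] = 4·E[M] + (-3)·E[R] = 4·(-1.5) + (-3)·43 = -135.
Var(A) = a²·Var(M) + b²·Var(R) + 2ab·Cov(M, R) with a = 4, b = -3.
= 4²·89 + (-3)²·20.6 + 2·4·(-3)·(-27)
= 1424 + 185.4 + 648 = 2257.4.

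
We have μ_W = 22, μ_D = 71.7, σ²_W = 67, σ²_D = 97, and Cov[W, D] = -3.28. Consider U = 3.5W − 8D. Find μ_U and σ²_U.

μ_U = 3.5·μ_W + (-8)·μ_D = 3.5·22 + (-8)·71.7 = -496.6.
σ²_U = a²·σ²_W + b²·σ²_D + 2ab·Cov[W, D] with a = 3.5, b = -8.
= 3.5²·67 + (-8)²·97 + 2·3.5·(-8)·(-3.28)
= 820.75 + 6208 + 183.68 = 7212.43.

μ_U = -496.6, σ²_U = 7212.43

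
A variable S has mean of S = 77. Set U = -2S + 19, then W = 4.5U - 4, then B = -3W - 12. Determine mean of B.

mean of U = (-2)·77 + 19 = -135.
mean of W = 4.5·(-135) + (-4) = -611.5.
mean of B = (-3)·(-611.5) + (-12) = 1822.5.

mean of B = 1822.5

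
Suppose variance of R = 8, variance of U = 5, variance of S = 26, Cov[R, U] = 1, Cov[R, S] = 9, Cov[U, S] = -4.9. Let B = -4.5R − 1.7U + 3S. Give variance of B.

variance of B = a²·variance of R + b²·variance of U + c²·variance of S + 2ab·Cov[R, U] + 2ac·Cov[R, S] + 2bc·Cov[U, S], with a = -4.5, b = -1.7, c = 3.
= 162 + 14.45 + 234 + 15.3 + (-243) + 49.98
= 232.73.

variance of B = 232.73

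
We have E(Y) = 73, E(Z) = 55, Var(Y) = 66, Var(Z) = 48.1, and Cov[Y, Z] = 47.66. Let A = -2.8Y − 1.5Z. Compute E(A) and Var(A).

E(A) = (-2.8)·E(Y) + (-1.5)·E(Z) = (-2.8)·73 + (-1.5)·55 = -286.9.
Var(A) = a²·Var(Y) + b²·Var(Z) + 2ab·Cov[Y, Z] with a = -2.8, b = -1.5.
= (-2.8)²·66 + (-1.5)²·48.1 + 2·(-2.8)·(-1.5)·47.66
= 517.44 + 108.225 + 400.344 = 1026.009.

E(A) = -286.9, Var(A) = 1026.009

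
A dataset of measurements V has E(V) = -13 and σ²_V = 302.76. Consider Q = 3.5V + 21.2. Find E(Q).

E(Q) = -24.3

Q = 3.5V + 21.2 is linear with a = 3.5, b = 21.2.
E(Q) = a·E(V) + b = 3.5·(-13) + 21.2 = -24.3.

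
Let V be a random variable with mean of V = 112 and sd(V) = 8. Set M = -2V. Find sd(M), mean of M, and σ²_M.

M = -2V is linear with a = -2, b = 0.
sd(M) = |a|·sd(V) = |-2|·8 = 16.
mean of M = a·mean of V + b = (-2)·112 = -224.
σ²_V = 8² = 64.
σ²_M = a²·σ²_V = (-2)²·64 = 256.

sd(M) = 16, mean of M = -224, σ²_M = 256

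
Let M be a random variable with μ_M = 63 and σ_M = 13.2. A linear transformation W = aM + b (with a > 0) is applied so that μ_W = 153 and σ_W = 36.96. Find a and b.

a = 2.8, b = -23.4

σ_W = a·σ_M (a > 0), so a = 36.96/13.2 = 2.8.
μ_W = a·μ_M + b, so b = 153 − 2.8·63 = -23.4.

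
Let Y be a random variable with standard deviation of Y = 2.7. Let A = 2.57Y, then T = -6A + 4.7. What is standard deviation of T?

standard deviation of A = |2.57|·2.7 = 6.939.
standard deviation of T = |-6|·6.939 = 41.634.

standard deviation of T = 41.634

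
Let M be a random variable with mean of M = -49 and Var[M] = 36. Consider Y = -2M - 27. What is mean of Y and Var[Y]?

mean of Y = 71, Var[Y] = 144

Y = -2M - 27 is linear with a = -2, b = -27.
mean of Y = a·mean of M + b = (-2)·(-49) + (-27) = 71.
Var[Y] = a²·Var[M] = (-2)²·36 = 144 (the additive constant -27 does not affect variance).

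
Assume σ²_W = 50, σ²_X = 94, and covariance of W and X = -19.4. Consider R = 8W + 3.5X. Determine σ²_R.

σ²_R = 3265.1

σ²_R = a²·σ²_W + b²·σ²_X + 2ab·covariance of W and X with a = 8, b = 3.5.
= 8²·50 + 3.5²·94 + 2·8·3.5·(-19.4)
= 3200 + 1151.5 + (-1086.4) = 3265.1.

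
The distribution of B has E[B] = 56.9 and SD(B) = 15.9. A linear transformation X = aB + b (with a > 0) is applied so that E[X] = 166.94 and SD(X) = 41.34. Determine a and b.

a = 2.6, b = 19

SD(X) = a·SD(B) (a > 0), so a = 41.34/15.9 = 2.6.
E[X] = a·E[B] + b, so b = 166.94 − 2.6·56.9 = 19.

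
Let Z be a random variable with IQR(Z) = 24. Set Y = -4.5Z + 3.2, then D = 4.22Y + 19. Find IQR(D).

IQR(D) = 455.76

IQR(Y) = |-4.5|·24 = 108.
IQR(D) = |4.22|·108 = 455.76.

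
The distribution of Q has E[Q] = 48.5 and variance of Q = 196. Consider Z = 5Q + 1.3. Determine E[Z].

E[Z] = 243.8

Z = 5Q + 1.3 is linear with a = 5, b = 1.3.
E[Z] = a·E[Q] + b = 5·48.5 + 1.3 = 243.8.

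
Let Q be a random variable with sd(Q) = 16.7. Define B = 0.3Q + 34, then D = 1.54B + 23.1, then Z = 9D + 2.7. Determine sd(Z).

sd(Z) = 69.4386

sd(B) = |0.3|·16.7 = 5.01.
sd(D) = |1.54|·5.01 = 7.7154.
sd(Z) = |9|·7.7154 = 69.4386.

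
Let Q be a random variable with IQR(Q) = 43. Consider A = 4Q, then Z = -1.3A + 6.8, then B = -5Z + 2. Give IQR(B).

IQR(B) = 1118

IQR(A) = |4|·43 = 172.
IQR(Z) = |-1.3|·172 = 223.6.
IQR(B) = |-5|·223.6 = 1118.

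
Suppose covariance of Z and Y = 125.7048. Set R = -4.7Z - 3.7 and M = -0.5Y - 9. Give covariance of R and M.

covariance of R and M = a·c·covariance of Z and Y = (-4.7)·(-0.5)·125.7048 = 295.40628. Additive constants drop out.

covariance of R and M = 295.40628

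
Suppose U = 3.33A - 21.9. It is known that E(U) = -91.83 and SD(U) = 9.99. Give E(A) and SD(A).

From U = 3.33A - 21.9: E(U) = a·E(A) + b, so E(A) = (E(U) − b)/a = (-91.83 − (-21.9))/3.33 = -21.
SD(U) = |a|·SD(A), so SD(A) = 9.99/|3.33| = 3.

E(A) = -21, SD(A) = 3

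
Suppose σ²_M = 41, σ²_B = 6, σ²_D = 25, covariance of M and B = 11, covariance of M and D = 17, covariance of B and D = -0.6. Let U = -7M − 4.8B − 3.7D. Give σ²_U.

σ²_U = 4087.978

σ²_U = a²·σ²_M + b²·σ²_B + c²·σ²_D + 2ab·covariance of M and B + 2ac·covariance of M and D + 2bc·covariance of B and D, with a = -7, b = -4.8, c = -3.7.
= 2009 + 138.24 + 342.25 + 739.2 + 880.6 + (-21.312)
= 4087.978.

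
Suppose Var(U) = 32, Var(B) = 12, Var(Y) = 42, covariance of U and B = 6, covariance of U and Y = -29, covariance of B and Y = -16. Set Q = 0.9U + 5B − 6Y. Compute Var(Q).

Var(Q) = 3165.12

Var(Q) = a²·Var(U) + b²·Var(B) + c²·Var(Y) + 2ab·covariance of U and B + 2ac·covariance of U and Y + 2bc·covariance of B and Y, with a = 0.9, b = 5, c = -6.
= 25.92 + 300 + 1512 + 54 + 313.2 + 960
= 3165.12.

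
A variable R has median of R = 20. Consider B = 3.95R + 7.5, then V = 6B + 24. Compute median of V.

median of B = 3.95·20 + 7.5 = 86.5.
median of V = 6·86.5 + 24 = 543.

median of V = 543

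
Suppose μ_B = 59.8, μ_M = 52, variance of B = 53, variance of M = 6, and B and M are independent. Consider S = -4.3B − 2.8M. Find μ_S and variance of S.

μ_S = (-4.3)·μ_B + (-2.8)·μ_M = (-4.3)·59.8 + (-2.8)·52 = -402.74.
variance of S = a²·variance of B + b²·variance of M + 2ab·covariance of B and M with a = -4.3, b = -2.8.
Independence gives covariance of B and M = 0.
= (-4.3)²·53 + (-2.8)²·6 + 2·(-4.3)·(-2.8)·0
= 979.97 + 47.04 + 0 = 1027.01.

μ_S = -402.74, variance of S = 1027.01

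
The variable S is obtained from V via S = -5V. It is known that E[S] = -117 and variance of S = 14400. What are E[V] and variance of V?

E[V] = 23.4, variance of V = 576

From S = -5V: E[S] = a·E[V] + b, so E[V] = (E[S] − b)/a = (-117 − 0)/(-5) = 23.4.
variance of S = a²·variance of V, so variance of V = 14400/(-5)² = 576.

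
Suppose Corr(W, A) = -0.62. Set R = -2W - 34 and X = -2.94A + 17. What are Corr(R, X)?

Linear rescalings preserve correlation up to sign; here the slopes -2 and -2.94 have the same sign, so Corr(R, X) = Corr(W, A) = -0.62.

Corr(R, X) = -0.62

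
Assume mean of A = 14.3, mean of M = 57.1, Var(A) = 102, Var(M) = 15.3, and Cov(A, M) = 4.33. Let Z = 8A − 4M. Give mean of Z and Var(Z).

mean of Z = -114, Var(Z) = 6495.68

mean of Z = 8·mean of A + (-4)·mean of M = 8·14.3 + (-4)·57.1 = -114.
Var(Z) = a²·Var(A) + b²·Var(M) + 2ab·Cov(A, M) with a = 8, b = -4.
= 8²·102 + (-4)²·15.3 + 2·8·(-4)·4.33
= 6528 + 244.8 + (-277.12) = 6495.68.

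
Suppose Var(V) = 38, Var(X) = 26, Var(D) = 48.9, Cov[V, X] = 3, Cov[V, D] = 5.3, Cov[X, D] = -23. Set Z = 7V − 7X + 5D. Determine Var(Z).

Var(Z) = a²·Var(V) + b²·Var(X) + c²·Var(D) + 2ab·Cov[V, X] + 2ac·Cov[V, D] + 2bc·Cov[X, D], with a = 7, b = -7, c = 5.
= 1862 + 1274 + 1222.5 + (-294) + 371 + 1610
= 6045.5.

Var(Z) = 6045.5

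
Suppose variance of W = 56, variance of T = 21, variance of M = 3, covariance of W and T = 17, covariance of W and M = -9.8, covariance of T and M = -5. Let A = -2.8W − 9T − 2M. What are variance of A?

variance of A = 2719.08

variance of A = a²·variance of W + b²·variance of T + c²·variance of M + 2ab·covariance of W and T + 2ac·covariance of W and M + 2bc·covariance of T and M, with a = -2.8, b = -9, c = -2.
= 439.04 + 1701 + 12 + 856.8 + (-109.76) + (-180)
= 2719.08.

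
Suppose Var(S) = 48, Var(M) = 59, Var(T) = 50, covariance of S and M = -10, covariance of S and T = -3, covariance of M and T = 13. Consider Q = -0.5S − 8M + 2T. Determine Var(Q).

Var(Q) = 3498

Var(Q) = a²·Var(S) + b²·Var(M) + c²·Var(T) + 2ab·covariance of S and M + 2ac·covariance of S and T + 2bc·covariance of M and T, with a = -0.5, b = -8, c = 2.
= 12 + 3776 + 200 + (-80) + 6 + (-416)
= 3498.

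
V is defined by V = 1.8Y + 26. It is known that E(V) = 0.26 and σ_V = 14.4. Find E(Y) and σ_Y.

E(Y) = -14.3, σ_Y = 8

From V = 1.8Y + 26: E(V) = a·E(Y) + b, so E(Y) = (E(V) − b)/a = (0.26 − 26)/1.8 = -14.3.
σ_V = |a|·σ_Y, so σ_Y = 14.4/|1.8| = 8.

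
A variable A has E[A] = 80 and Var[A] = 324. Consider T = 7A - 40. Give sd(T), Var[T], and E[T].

T = 7A - 40 is linear with a = 7, b = -40.
sd(A) = √324 = 18.
sd(T) = |a|·sd(A) = |7|·18 = 126.
Var[T] = a²·Var[A] = 7²·324 = 15876 (the additive constant -40 does not affect variance).
E[T] = a·E[A] + b = 7·80 + (-40) = 520.

sd(T) = 126, Var[T] = 15876, E[T] = 520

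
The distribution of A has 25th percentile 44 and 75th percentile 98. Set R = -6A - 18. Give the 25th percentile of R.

25th percentile of R = -606

Since a = -6 < 0 the transformation is decreasing, reversing order: the 25th percentile of R corresponds to the 75th percentile of A.
So P_{25}(R) = a·P_{75}(A) + b = (-6)·98 + (-18) = -606.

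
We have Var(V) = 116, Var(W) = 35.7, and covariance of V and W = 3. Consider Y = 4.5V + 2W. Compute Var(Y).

Var(Y) = a²·Var(V) + b²·Var(W) + 2ab·covariance of V and W with a = 4.5, b = 2.
= 4.5²·116 + 2²·35.7 + 2·4.5·2·3
= 2349 + 142.8 + 54 = 2545.8.

Var(Y) = 2545.8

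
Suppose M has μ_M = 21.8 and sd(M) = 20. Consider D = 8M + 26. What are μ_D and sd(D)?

μ_D = 200.4, sd(D) = 160

D = 8M + 26 is linear with a = 8, b = 26.
μ_D = a·μ_M + b = 8·21.8 + 26 = 200.4.
sd(D) = |a|·sd(M) = |8|·20 = 160.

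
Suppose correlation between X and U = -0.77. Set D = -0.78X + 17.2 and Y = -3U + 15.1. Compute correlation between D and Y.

correlation between D and Y = -0.77

Linear rescalings preserve correlation up to sign; here the slopes -0.78 and -3 have the same sign, so correlation between D and Y = correlation between X and U = -0.77.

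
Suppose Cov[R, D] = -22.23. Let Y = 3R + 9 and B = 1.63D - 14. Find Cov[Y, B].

Cov[Y, B] = a·c·Cov[R, D] = 3·1.63·(-22.23) = -108.7047. Additive constants drop out.

Cov[Y, B] = -108.7047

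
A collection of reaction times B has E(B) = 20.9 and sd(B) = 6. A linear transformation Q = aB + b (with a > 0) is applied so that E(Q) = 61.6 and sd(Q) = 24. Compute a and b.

sd(Q) = a·sd(B) (a > 0), so a = 24/6 = 4.
E(Q) = a·E(B) + b, so b = 61.6 − 4·20.9 = -22.

a = 4, b = -22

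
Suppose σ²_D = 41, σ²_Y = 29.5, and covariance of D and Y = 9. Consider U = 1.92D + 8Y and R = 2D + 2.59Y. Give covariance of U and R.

By bilinearity, covariance of U and R = ac·σ²_D + bd·σ²_Y + (ad+bc)·covariance of D and Y, with a=1.92, b=8, c=2, d=2.59.
ac·σ²_D = 1.92·2·41 = 157.44
bd·σ²_Y = 8·2.59·29.5 = 611.24
(ad+bc)·covariance of D and Y = (20.9728)·9 = 188.7552
covariance of U and R = 157.44 + 611.24 + 188.7552 = 957.4352.

covariance of U and R = 957.4352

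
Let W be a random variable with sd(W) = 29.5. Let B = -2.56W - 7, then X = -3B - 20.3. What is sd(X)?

sd(B) = |-2.56|·29.5 = 75.52.
sd(X) = |-3|·75.52 = 226.56.

sd(X) = 226.56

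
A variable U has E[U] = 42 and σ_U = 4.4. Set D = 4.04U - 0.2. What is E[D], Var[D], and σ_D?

D = 4.04U - 0.2 is linear with a = 4.04, b = -0.2.
E[D] = a·E[U] + b = 4.04·42 + (-0.2) = 169.48.
Var[U] = 4.4² = 19.36.
Var[D] = a²·Var[U] = 4.04²·19.36 = 315.986176 (the additive constant -0.2 does not affect variance).
σ_D = |a|·σ_U = |4.04|·4.4 = 17.776.

E[D] = 169.48, Var[D] = 315.986176, σ_D = 17.776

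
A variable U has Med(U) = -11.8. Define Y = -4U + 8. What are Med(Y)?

A linear map preserves order up to sign, so Med(Y) = a·Med(U) + b = (-4)·(-11.8) + 8 = 55.2.

Med(Y) = 55.2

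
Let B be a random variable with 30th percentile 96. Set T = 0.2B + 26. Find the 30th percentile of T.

Since a = 0.2 > 0 the transformation is increasing, so the 30th percentile of T = a·(P_{30} of B) + b = 0.2·96 + 26 = 45.2.

30th percentile of T = 45.2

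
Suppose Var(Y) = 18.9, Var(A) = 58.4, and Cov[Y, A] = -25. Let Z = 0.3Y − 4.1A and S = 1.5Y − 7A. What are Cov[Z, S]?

Cov[Z, S] = 1890.835

By bilinearity, Cov[Z, S] = ac·Var(Y) + bd·Var(A) + (ad+bc)·Cov[Y, A], with a=0.3, b=-4.1, c=1.5, d=-7.
ac·Var(Y) = 0.3·1.5·18.9 = 8.505
bd·Var(A) = (-4.1)·(-7)·58.4 = 1676.08
(ad+bc)·Cov[Y, A] = (-8.25)·(-25) = 206.25
Cov[Z, S] = 8.505 + 1676.08 + 206.25 = 1890.835.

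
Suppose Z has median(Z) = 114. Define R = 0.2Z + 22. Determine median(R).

median(R) = 44.8

A linear map preserves order up to sign, so median(R) = a·median(Z) + b = 0.2·114 + 22 = 44.8.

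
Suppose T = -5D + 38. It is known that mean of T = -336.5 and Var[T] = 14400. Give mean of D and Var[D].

mean of D = 74.9, Var[D] = 576

From T = -5D + 38: mean of T = a·mean of D + b, so mean of D = (mean of T − b)/a = (-336.5 − 38)/(-5) = 74.9.
Var[T] = a²·Var[D], so Var[D] = 14400/(-5)² = 576.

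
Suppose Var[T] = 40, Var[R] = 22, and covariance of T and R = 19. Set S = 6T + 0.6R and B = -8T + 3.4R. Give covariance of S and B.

covariance of S and B = -1578.72

By bilinearity, covariance of S and B = ac·Var[T] + bd·Var[R] + (ad+bc)·covariance of T and R, with a=6, b=0.6, c=-8, d=3.4.
ac·Var[T] = 6·(-8)·40 = -1920
bd·Var[R] = 0.6·3.4·22 = 44.88
(ad+bc)·covariance of T and R = (15.6)·19 = 296.4
covariance of S and B = -1920 + 44.88 + 296.4 = -1578.72.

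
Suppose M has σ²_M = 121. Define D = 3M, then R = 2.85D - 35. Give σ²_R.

σ²_D = 3²·121 = 1089.
σ²_R = 2.85²·1089 = 8845.4025.

σ²_R = 8845.4025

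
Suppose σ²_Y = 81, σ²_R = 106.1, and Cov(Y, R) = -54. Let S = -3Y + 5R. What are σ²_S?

σ²_S = 5001.5

σ²_S = a²·σ²_Y + b²·σ²_R + 2ab·Cov(Y, R) with a = -3, b = 5.
= (-3)²·81 + 5²·106.1 + 2·(-3)·5·(-54)
= 729 + 2652.5 + 1620 = 5001.5.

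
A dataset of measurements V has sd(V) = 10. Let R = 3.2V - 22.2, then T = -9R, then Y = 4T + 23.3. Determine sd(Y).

sd(R) = |3.2|·10 = 32.
sd(T) = |-9|·32 = 288.
sd(Y) = |4|·288 = 1152.

sd(Y) = 1152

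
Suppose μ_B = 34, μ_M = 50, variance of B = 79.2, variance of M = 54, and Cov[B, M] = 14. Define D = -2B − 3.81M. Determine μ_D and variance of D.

μ_D = (-2)·μ_B + (-3.81)·μ_M = (-2)·34 + (-3.81)·50 = -258.5.
variance of D = a²·variance of B + b²·variance of M + 2ab·Cov[B, M] with a = -2, b = -3.81.
= (-2)²·79.2 + (-3.81)²·54 + 2·(-2)·(-3.81)·14
= 316.8 + 783.8694 + 213.36 = 1314.0294.

μ_D = -258.5, variance of D = 1314.0294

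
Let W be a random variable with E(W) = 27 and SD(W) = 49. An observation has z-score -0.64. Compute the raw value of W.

W = E(W) + z·SD(W) = 27 + (-0.64)·49 = -4.36.

W = -4.36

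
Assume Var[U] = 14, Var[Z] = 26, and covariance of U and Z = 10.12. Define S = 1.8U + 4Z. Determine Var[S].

Var[S] = 607.088

Var[S] = a²·Var[U] + b²·Var[Z] + 2ab·covariance of U and Z with a = 1.8, b = 4.
= 1.8²·14 + 4²·26 + 2·1.8·4·10.12
= 45.36 + 416 + 145.728 = 607.088.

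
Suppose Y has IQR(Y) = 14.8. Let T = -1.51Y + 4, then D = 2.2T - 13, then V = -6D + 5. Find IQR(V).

IQR(V) = 294.9936

IQR(T) = |-1.51|·14.8 = 22.348.
IQR(D) = |2.2|·22.348 = 49.1656.
IQR(V) = |-6|·49.1656 = 294.9936.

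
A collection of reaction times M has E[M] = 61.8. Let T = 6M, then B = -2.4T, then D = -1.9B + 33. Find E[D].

E[T] = 6·61.8 = 370.8.
E[B] = (-2.4)·370.8 = -889.92.
E[D] = (-1.9)·(-889.92) + 33 = 1723.848.

E[D] = 1723.848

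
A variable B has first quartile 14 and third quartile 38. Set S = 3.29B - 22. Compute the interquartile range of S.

IQR(S) = 78.96

IQR of B = Q3 − Q1 = 38 − 14 = 24.
Under S = aB + b, IQR(S) = |a|·IQR(B) = |3.29|·24 = 78.96 (shifts cancel; spread scales by |a|).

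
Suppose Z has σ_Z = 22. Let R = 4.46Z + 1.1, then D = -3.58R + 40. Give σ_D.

σ_D = 351.2696

σ_R = |4.46|·22 = 98.12.
σ_D = |-3.58|·98.12 = 351.2696.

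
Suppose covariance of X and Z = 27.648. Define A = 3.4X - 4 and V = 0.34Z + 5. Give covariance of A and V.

covariance of A and V = 31.961088

covariance of A and V = a·c·covariance of X and Z = 3.4·0.34·27.648 = 31.961088. Additive constants drop out.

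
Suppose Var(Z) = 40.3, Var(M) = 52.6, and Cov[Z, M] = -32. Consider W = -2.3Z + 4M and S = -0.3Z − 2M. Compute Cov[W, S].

By bilinearity, Cov[W, S] = ac·Var(Z) + bd·Var(M) + (ad+bc)·Cov[Z, M], with a=-2.3, b=4, c=-0.3, d=-2.
ac·Var(Z) = (-2.3)·(-0.3)·40.3 = 27.807
bd·Var(M) = 4·(-2)·52.6 = -420.8
(ad+bc)·Cov[Z, M] = (3.4)·(-32) = -108.8
Cov[W, S] = 27.807 + (-420.8) + (-108.8) = -501.793.

Cov[W, S] = -501.793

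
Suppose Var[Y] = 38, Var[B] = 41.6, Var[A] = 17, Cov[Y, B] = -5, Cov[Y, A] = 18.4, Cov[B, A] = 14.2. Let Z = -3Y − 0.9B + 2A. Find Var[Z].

Var[Z] = a²·Var[Y] + b²·Var[B] + c²·Var[A] + 2ab·Cov[Y, B] + 2ac·Cov[Y, A] + 2bc·Cov[B, A], with a = -3, b = -0.9, c = 2.
= 342 + 33.696 + 68 + (-27) + (-220.8) + (-51.12)
= 144.776.

Var[Z] = 144.776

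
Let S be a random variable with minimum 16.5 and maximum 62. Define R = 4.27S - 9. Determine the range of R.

Range(R) = 194.285

Range of S = 62 − 16.5 = 45.5.
Range(R) = |a|·Range(S) = |4.27|·45.5 = 194.285.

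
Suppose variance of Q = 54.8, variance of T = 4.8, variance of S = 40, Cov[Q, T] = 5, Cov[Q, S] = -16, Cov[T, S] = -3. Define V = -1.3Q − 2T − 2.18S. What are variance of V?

variance of V = a²·variance of Q + b²·variance of T + c²·variance of S + 2ab·Cov[Q, T] + 2ac·Cov[Q, S] + 2bc·Cov[T, S], with a = -1.3, b = -2, c = -2.18.
= 92.612 + 19.2 + 190.096 + 26 + (-90.688) + (-26.16)
= 211.06.

variance of V = 211.06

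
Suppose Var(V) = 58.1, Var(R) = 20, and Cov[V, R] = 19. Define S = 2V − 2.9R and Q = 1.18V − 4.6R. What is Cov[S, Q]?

Cov[S, Q] = 164.098

By bilinearity, Cov[S, Q] = ac·Var(V) + bd·Var(R) + (ad+bc)·Cov[V, R], with a=2, b=-2.9, c=1.18, d=-4.6.
ac·Var(V) = 2·1.18·58.1 = 137.116
bd·Var(R) = (-2.9)·(-4.6)·20 = 266.8
(ad+bc)·Cov[V, R] = (-12.622)·19 = -239.818
Cov[S, Q] = 137.116 + 266.8 + (-239.818) = 164.098.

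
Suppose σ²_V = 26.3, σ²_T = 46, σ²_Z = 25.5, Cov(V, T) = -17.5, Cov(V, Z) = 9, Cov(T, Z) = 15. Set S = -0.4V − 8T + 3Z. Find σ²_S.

σ²_S = 2324.108

σ²_S = a²·σ²_V + b²·σ²_T + c²·σ²_Z + 2ab·Cov(V, T) + 2ac·Cov(V, Z) + 2bc·Cov(T, Z), with a = -0.4, b = -8, c = 3.
= 4.208 + 2944 + 229.5 + (-112) + (-21.6) + (-720)
= 2324.108.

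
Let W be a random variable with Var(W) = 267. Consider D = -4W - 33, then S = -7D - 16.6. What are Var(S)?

Var(D) = (-4)²·267 = 4272.
Var(S) = (-7)²·4272 = 209328.

Var(S) = 209328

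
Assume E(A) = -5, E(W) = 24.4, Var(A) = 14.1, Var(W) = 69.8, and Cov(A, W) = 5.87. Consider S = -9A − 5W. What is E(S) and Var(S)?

E(S) = (-9)·E(A) + (-5)·E(W) = (-9)·(-5) + (-5)·24.4 = -77.
Var(S) = a²·Var(A) + b²·Var(W) + 2ab·Cov(A, W) with a = -9, b = -5.
= (-9)²·14.1 + (-5)²·69.8 + 2·(-9)·(-5)·5.87
= 1142.1 + 1745 + 528.3 = 3415.4.

E(S) = -77, Var(S) = 3415.4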